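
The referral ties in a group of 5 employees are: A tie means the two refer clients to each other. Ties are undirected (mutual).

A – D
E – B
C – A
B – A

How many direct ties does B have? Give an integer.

2

B is directly tied to A and E. That is 2 neighbors, so the degree of B is 2.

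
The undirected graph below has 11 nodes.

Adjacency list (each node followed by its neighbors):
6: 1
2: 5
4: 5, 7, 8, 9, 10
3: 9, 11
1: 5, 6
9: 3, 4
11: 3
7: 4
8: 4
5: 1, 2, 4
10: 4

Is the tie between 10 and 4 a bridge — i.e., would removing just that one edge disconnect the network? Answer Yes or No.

Yes

Without the 10–4 edge there is no alternate route between 10 and 4, so the network disconnects. It is a bridge.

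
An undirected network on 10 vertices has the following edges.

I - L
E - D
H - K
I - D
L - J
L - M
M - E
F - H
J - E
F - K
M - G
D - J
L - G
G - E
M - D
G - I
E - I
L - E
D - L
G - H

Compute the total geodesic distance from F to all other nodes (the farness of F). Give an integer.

Distances from F: D:4, E:3, G:2, H:1, I:3, J:4, K:1, L:3, M:3.
Sum = 4 + 3 + 2 + 1 + 3 + 4 + 1 + 3 + 3 = 24.

24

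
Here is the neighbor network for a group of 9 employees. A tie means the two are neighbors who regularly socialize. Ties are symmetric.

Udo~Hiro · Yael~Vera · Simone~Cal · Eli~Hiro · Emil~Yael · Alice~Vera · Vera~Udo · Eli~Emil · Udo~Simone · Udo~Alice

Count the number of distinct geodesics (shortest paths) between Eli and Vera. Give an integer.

2

The shortest distance is 3. The length-3 paths are: Eli–Hiro–Udo–Vera; Eli–Emil–Yael–Vera.
That gives 2 distinct shortest paths.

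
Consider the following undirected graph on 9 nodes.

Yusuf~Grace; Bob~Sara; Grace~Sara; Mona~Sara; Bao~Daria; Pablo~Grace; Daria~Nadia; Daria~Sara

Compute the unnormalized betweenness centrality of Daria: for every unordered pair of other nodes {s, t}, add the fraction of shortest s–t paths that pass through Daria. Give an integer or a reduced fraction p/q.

Pairs whose geodesics pass through Daria — Pablo–Bao: 1; Pablo–Nadia: 1; Yusuf–Bao: 1; Yusuf–Nadia: 1; Bao–Nadia: 1; Bao–Mona: 1; Bao–Grace: 1; Bao–Bob: 1; Bao–Sara: 1; Nadia–Mona: 1; Nadia–Grace: 1; Nadia–Bob: 1; Nadia–Sara: 1.
All other pairs contribute 0.
Summing the contributions gives betweenness(Daria) = 13.

13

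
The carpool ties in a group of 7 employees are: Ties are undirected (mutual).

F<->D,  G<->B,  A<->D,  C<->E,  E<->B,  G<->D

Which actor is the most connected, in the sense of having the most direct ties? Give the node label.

Degrees — A:1, B:2, C:1, D:3, E:2, F:1, G:2.
The maximum is 3, attained only by D.

D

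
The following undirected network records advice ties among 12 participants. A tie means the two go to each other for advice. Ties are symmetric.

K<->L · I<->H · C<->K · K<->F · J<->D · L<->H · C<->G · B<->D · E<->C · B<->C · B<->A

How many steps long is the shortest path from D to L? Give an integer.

One shortest route is D – B – C – K – L, which uses 4 edges, and at distance 3 from D we only reach {E, G, K}, which does not include L. So d(D,L) = 4.

4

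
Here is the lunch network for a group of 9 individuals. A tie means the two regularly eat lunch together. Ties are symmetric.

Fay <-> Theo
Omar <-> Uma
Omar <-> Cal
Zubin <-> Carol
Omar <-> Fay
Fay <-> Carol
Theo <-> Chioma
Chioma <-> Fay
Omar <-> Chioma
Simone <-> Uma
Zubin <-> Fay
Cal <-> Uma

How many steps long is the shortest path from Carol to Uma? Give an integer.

One shortest route is Carol – Fay – Omar – Uma, which uses 3 edges, and at distance 2 from Carol we only reach {Chioma, Omar, Theo}, which does not include Uma. So d(Carol,Uma) = 3.

3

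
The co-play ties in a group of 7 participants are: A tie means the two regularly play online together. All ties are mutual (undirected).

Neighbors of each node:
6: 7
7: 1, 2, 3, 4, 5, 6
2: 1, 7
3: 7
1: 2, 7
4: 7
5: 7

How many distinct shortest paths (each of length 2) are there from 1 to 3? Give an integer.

The shortest distance is 2, and the only length-2 path is 1–7–3. So there is exactly 1 shortest path.

1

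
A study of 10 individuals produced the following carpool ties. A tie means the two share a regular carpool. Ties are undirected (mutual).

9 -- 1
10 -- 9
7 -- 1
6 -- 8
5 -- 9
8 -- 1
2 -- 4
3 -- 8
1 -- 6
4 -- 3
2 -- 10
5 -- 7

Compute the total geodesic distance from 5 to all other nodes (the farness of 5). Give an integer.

23

Distances from 5: 1:2, 2:3, 3:4, 4:4, 6:3, 7:1, 8:3, 9:1, 10:2.
Sum = 2 + 3 + 4 + 4 + 3 + 1 + 3 + 1 + 2 = 23.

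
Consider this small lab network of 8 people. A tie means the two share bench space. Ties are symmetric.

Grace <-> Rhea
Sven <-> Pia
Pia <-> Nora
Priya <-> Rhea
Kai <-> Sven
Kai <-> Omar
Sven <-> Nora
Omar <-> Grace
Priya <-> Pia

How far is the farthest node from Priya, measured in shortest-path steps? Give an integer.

Distances from Priya: Grace:2, Kai:3, Nora:2, Omar:3, Pia:1, Rhea:1, Sven:2.
The largest is 3 (to Kai and Omar), so the eccentricity of Priya is 3.

3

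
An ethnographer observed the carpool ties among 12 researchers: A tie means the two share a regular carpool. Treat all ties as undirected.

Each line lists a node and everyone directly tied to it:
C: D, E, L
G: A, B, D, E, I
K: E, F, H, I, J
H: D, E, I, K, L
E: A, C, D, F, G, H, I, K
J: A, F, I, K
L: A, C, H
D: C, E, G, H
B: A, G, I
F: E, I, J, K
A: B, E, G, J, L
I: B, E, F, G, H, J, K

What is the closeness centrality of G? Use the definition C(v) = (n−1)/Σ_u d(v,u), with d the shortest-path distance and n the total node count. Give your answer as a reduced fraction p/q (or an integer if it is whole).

11/17

Distances from G: A:1, B:1, C:2, D:1, E:1, F:2, H:2, I:1, J:2, K:2, L:2. Sum = 17.
n = 12, so closeness = 11/17.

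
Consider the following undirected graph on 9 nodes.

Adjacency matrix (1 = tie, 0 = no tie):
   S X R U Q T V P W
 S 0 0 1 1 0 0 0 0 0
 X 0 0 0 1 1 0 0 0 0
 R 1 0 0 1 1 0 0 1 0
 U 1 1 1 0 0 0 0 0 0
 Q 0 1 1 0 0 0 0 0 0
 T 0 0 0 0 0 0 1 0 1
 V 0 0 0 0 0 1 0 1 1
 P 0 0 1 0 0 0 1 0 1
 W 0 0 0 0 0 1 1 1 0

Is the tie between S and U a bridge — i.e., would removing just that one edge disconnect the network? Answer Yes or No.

Even without that edge, S still reaches U via S – R – U, so the network stays connected. Not a bridge.

No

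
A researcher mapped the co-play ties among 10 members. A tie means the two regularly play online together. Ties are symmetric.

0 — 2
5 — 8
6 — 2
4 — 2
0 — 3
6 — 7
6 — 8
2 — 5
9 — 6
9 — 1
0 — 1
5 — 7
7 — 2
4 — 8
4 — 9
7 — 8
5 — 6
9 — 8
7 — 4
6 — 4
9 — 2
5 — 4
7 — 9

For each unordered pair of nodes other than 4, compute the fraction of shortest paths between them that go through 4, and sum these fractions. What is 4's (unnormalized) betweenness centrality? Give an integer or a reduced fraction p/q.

Pairs whose geodesics pass through 4 — 0–8: 1/6; 1–5: 1/6; 3–8: 1/6; 2–8: 1/5; 5–9: 1/5.
All other pairs contribute 0.
Summing the contributions gives betweenness(4) = 9/10.

9/10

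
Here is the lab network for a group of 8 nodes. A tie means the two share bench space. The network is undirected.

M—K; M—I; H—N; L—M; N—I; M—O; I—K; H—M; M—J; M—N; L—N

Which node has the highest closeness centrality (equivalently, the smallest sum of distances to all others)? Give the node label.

Farness (sum of distances to all others) for each node — H:12, I:11, J:13, K:12, L:12, M:7, N:10, O:13.
The smallest farness is 7, for M, so M has the highest closeness.

M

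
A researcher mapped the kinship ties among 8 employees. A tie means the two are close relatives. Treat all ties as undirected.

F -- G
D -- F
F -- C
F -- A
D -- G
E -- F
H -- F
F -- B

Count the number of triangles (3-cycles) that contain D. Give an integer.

1

D's neighbors: F and G.
Neighbor pairs that are themselves tied: D–F–G. Each forms one triangle with D, for 1 in total.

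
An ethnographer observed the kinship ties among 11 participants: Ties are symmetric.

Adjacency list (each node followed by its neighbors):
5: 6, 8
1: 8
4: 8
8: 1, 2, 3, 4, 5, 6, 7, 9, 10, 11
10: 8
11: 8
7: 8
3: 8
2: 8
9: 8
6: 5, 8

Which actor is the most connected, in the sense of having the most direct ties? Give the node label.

8

Degrees — 1:1, 2:1, 3:1, 4:1, 5:2, 6:2, 7:1, 8:10, 9:1, 10:1, 11:1.
The maximum is 10, attained only by 8.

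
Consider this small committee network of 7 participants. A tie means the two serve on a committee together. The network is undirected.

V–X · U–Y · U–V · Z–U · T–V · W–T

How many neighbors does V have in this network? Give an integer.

3

V is directly tied to T, U, and X. That is 3 neighbors, so the degree of V is 3.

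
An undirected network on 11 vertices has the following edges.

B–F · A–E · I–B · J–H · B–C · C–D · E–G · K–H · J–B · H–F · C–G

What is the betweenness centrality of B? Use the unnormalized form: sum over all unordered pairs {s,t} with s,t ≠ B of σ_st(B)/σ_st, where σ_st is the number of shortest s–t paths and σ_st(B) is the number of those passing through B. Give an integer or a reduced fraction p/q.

59/2

Pairs whose geodesics pass through B — H–E: 2/2; H–A: 2/2; H–C: 2/2; H–I: 2/2; H–G: 2/2; H–D: 2/2; E–K: 2/2; E–J: 1; E–F: 1; E–I: 1; A–K: 2/2; A–J: 1; A–F: 1; A–I: 1 … (+16 more pairs).
All other pairs contribute 0.
Summing the contributions gives betweenness(B) = 59/2.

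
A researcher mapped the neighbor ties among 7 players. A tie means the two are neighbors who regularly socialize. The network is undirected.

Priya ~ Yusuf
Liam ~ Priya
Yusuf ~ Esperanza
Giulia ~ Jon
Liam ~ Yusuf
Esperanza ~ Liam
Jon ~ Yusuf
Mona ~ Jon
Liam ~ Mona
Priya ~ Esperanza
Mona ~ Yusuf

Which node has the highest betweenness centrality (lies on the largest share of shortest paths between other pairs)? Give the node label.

Yusuf

Unnormalized betweenness of each node: Esperanza:0, Giulia:0, Jon:5, Liam:1, Mona:1, Priya:0, Yusuf:6.
Yusuf has the largest value, 6, making it the main broker — the node through which the most shortest paths run.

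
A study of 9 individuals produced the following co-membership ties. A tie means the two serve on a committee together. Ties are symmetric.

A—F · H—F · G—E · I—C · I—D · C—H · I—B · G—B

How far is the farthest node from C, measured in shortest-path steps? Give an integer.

4

Distances from C: A:3, B:2, D:2, E:4, F:2, G:3, H:1, I:1.
The largest is 4 (to E), so the eccentricity of C is 4.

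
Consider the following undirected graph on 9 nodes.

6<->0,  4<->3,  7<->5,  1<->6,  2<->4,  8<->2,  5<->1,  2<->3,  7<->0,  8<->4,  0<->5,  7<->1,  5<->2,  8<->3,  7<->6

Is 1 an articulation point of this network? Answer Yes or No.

Even without 1, every remaining node can still reach every other (the residual graph is connected), so 1 is not a cut vertex.

No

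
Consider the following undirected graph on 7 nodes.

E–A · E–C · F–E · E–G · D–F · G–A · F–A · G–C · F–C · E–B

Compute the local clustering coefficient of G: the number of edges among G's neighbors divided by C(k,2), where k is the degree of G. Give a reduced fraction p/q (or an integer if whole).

2/3

G's neighbors: A, C, and E (k = 3).
Possible neighbor pairs: C(3,2) = 3. Edges among them: A–E, C–E → e = 2.
Clustering(G) = 2/3.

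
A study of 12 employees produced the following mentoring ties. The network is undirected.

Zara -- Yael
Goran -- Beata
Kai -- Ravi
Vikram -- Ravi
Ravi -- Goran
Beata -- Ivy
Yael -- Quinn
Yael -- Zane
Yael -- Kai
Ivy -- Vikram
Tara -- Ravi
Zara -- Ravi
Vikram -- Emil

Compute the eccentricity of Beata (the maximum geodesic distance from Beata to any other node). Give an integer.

5

Distances from Beata: Emil:3, Goran:1, Ivy:1, Kai:3, Quinn:5, Ravi:2, Tara:3, Vikram:2, Yael:4, Zane:5, Zara:3.
The largest is 5 (to Quinn and Zane), so the eccentricity of Beata is 5.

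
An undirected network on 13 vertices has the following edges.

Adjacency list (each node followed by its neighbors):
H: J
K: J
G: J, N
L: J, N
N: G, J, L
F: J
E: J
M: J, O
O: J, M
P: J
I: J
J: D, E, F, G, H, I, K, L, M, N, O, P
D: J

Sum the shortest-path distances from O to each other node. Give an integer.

22

Distances from O: D:2, E:2, F:2, G:2, H:2, I:2, J:1, K:2, L:2, M:1, N:2, P:2.
Sum = 2 + 2 + 2 + 2 + 2 + 2 + 1 + 2 + 2 + 1 + 2 + 2 = 22.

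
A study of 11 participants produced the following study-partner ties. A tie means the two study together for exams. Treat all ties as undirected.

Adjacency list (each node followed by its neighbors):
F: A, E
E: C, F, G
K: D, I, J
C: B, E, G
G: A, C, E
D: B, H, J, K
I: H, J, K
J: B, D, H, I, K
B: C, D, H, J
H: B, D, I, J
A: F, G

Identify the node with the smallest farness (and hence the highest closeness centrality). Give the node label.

Farness (sum of distances to all others) for each node — A:31, B:18, C:19, D:22, E:24, F:31, G:24, H:22, I:28, J:21, K:28.
The smallest farness is 18, for B, so B has the highest closeness.

B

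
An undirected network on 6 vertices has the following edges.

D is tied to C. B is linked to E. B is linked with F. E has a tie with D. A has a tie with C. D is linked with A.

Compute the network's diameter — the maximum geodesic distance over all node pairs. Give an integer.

4

Eccentricity of each node (its greatest distance to any other): A:4, B:3, C:4, D:3, E:2, F:4.
The maximum eccentricity is 4, realized for instance by the pair F–C via F – B – E – D – C. So the diameter is 4.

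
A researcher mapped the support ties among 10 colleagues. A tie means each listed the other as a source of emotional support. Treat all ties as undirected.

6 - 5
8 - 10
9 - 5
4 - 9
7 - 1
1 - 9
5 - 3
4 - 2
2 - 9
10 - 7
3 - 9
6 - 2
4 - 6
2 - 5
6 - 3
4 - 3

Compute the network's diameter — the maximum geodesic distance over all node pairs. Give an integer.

6

Eccentricity of each node (its greatest distance to any other): 1:3, 2:5, 3:5, 4:5, 5:5, 6:6, 7:4, 8:6, 9:4, 10:5.
The maximum eccentricity is 6, realized for instance by the pair 8–6 via 8 – 10 – 7 – 1 – 9 – 5 – 6. So the diameter is 6.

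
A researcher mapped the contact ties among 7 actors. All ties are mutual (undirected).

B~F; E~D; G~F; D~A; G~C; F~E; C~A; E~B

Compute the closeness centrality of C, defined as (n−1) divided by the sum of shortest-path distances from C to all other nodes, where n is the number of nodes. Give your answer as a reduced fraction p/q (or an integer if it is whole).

1/2

Distances from C: A:1, B:3, D:2, E:3, F:2, G:1. Sum = 12.
n = 7, so closeness = 6/12 = 1/2.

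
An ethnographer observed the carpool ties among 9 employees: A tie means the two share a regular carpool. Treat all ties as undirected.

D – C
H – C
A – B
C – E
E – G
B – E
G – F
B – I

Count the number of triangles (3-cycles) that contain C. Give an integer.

C's neighbors are D, E, and H, but none of them are tied to each other, so no triangle contains C.

0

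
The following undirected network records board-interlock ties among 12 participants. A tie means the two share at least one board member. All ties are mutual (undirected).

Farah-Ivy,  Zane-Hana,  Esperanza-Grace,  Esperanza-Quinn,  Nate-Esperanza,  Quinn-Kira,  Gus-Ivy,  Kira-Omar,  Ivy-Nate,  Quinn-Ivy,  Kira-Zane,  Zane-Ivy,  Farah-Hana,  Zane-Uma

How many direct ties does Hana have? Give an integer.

Hana is directly tied to Farah and Zane. That is 2 neighbors, so the degree of Hana is 2.

2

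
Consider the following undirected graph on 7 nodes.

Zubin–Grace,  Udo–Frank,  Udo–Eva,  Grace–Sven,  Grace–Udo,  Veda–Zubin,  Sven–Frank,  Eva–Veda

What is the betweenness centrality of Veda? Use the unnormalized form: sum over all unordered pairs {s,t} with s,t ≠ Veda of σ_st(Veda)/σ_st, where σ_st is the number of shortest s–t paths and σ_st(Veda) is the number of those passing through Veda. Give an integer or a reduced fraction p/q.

1

Pairs whose geodesics pass through Veda — Zubin–Eva: 1.
All other pairs contribute 0.
Summing the contributions gives betweenness(Veda) = 1.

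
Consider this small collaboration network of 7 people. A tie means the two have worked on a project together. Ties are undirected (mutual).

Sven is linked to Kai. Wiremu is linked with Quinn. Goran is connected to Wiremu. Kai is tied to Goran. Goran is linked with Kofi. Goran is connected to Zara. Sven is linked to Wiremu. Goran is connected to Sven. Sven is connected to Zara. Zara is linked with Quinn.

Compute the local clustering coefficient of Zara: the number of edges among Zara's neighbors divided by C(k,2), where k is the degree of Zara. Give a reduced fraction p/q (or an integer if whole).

Zara's neighbors: Goran, Quinn, and Sven (k = 3).
Possible neighbor pairs: C(3,2) = 3. Edges among them: Goran–Sven → e = 1.
Clustering(Zara) = 1/3.

1/3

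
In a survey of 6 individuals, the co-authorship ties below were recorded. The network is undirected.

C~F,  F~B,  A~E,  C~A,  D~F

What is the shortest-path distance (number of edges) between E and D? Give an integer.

One shortest route is E – A – C – F – D, which uses 4 edges, and at distance 3 from E we only reach {F}, which does not include D. So d(E,D) = 4.

4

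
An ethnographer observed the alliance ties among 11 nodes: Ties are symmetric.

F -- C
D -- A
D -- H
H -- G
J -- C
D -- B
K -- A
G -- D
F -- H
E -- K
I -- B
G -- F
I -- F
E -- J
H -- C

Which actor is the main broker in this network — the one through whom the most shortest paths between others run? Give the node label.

Unnormalized betweenness of each node: A:8, B:3, C:10, D:15, E:10/3, F:22/3, G:4/3, H:20/3, I:2, J:6, K:13/3.
D has the largest value, 15, making it the main broker — the node through which the most shortest paths run.

D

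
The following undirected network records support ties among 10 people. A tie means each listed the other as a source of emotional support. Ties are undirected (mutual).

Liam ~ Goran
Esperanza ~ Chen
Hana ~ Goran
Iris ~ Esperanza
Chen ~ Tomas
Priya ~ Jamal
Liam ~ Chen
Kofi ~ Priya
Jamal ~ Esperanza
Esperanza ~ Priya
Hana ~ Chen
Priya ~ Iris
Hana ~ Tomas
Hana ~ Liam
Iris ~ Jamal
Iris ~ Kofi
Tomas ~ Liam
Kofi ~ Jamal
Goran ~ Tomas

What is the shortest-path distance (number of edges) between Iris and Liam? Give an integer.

3

One shortest route is Iris – Esperanza – Chen – Liam, which uses 3 edges, and at distance 2 from Iris we only reach {Chen}, which does not include Liam. So d(Iris,Liam) = 3.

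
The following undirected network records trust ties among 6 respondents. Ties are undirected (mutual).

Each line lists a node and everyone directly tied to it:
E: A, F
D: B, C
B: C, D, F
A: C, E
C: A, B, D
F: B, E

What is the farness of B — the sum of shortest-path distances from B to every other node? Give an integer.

7

Distances from B: A:2, C:1, D:1, E:2, F:1.
Sum = 2 + 1 + 1 + 2 + 1 = 7.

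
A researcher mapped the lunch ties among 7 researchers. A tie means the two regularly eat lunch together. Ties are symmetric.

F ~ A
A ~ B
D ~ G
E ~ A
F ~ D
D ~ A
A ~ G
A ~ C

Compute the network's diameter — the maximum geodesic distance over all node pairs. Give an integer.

2

Eccentricity of each node (its greatest distance to any other): A:1, B:2, C:2, D:2, E:2, F:2, G:2.
The maximum eccentricity is 2, realized for instance by the pair E–D via E – A – D. So the diameter is 2.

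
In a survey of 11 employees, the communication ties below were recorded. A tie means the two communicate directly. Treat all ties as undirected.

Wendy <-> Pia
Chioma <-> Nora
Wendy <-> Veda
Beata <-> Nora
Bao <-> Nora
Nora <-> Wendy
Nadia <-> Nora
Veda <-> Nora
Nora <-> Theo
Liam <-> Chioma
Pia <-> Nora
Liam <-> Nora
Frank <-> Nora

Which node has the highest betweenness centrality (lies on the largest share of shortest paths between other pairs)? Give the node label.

Nora

Unnormalized betweenness of each node: Bao:0, Beata:0, Chioma:0, Frank:0, Liam:0, Nadia:0, Nora:83/2, Pia:0, Theo:0, Veda:0, Wendy:1/2.
Nora has the largest value, 83/2, making it the main broker — the node through which the most shortest paths run.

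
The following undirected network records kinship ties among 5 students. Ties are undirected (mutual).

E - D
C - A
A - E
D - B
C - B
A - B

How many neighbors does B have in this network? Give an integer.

B is directly tied to A, C, and D. That is 3 neighbors, so the degree of B is 3.

3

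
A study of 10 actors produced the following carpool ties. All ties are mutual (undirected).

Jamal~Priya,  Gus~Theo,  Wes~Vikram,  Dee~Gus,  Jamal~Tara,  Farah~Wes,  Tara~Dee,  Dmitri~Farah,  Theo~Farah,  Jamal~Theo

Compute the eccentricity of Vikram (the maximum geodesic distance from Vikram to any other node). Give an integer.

5

Distances from Vikram: Dee:5, Dmitri:3, Farah:2, Gus:4, Jamal:4, Priya:5, Tara:5, Theo:3, Wes:1.
The largest is 5 (to Dee, Tara, and Priya), so the eccentricity of Vikram is 5.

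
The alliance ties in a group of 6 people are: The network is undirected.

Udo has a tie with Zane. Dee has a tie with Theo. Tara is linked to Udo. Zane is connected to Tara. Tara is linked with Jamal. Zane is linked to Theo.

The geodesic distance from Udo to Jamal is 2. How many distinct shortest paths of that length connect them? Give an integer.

The shortest distance is 2, and the only length-2 path is Udo–Tara–Jamal. So there is exactly 1 shortest path.

1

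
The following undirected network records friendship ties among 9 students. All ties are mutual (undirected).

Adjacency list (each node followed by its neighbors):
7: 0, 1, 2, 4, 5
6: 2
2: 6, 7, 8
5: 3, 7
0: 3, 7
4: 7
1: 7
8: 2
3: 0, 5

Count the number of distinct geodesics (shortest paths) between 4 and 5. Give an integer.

The shortest distance is 2, and the only length-2 path is 4–7–5. So there is exactly 1 shortest path.

1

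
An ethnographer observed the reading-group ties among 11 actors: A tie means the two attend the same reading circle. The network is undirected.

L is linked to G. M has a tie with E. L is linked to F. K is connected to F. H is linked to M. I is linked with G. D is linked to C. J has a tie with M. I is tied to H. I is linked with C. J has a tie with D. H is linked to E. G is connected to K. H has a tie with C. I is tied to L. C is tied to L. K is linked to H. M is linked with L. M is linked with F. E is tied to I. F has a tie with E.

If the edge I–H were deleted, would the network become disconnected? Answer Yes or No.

Even without that edge, I still reaches H via I – E – H, so the network stays connected. Not a bridge.

No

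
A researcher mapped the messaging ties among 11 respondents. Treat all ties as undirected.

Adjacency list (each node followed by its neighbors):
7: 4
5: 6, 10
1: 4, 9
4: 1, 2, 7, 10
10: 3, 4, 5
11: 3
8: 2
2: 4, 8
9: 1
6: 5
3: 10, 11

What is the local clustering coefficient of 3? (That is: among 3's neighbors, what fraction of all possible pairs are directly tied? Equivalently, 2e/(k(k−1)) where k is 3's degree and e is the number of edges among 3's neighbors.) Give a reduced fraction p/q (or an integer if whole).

0

3's neighbors: 10 and 11 (k = 2).
Possible neighbor pairs: C(2,2) = 1. Edges among them: none → e = 0.
Clustering(3) = 0/1.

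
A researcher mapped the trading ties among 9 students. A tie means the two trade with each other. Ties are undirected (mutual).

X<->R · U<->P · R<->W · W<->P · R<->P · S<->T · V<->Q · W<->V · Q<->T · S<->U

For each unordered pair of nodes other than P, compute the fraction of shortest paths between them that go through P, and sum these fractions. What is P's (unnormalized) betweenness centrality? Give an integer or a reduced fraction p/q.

Pairs whose geodesics pass through P — R–U: 1; R–S: 1; R–T: 1/2; U–W: 1; U–V: 1; U–X: 1; S–W: 1; S–X: 1; T–X: 1/2.
All other pairs contribute 0.
Summing the contributions gives betweenness(P) = 8.

8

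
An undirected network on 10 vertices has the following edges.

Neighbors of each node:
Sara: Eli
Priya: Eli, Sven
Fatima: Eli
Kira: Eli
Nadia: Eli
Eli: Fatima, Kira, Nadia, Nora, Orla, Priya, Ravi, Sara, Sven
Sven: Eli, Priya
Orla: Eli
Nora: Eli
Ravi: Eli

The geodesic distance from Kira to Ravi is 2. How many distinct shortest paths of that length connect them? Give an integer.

1

The shortest distance is 2, and the only length-2 path is Kira–Eli–Ravi. So there is exactly 1 shortest path.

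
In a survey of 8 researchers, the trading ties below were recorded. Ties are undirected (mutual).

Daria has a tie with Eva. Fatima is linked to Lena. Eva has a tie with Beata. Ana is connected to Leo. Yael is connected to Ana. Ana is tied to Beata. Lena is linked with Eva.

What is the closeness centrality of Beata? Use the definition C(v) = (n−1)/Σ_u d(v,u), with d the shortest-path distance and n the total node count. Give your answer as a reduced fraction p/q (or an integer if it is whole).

7/13

Distances from Beata: Ana:1, Daria:2, Eva:1, Fatima:3, Lena:2, Leo:2, Yael:2. Sum = 13.
n = 8, so closeness = 7/13.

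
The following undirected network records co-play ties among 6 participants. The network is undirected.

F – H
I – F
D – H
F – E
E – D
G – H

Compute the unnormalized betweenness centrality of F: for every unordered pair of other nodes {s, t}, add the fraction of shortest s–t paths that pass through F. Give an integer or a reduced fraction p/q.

5

Pairs whose geodesics pass through F — H–I: 1; H–E: 1/2; G–I: 1; G–E: 1/2; I–E: 1; I–D: 2/2.
All other pairs contribute 0.
Summing the contributions gives betweenness(F) = 5.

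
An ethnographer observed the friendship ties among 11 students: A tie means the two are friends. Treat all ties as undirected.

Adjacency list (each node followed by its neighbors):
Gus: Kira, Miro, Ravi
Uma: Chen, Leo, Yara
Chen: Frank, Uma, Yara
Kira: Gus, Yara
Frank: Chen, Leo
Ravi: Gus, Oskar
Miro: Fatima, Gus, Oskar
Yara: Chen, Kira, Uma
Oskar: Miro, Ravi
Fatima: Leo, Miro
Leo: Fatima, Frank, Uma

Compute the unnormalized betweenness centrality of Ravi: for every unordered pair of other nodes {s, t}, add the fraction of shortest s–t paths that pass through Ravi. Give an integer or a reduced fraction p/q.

Pairs whose geodesics pass through Ravi — Yara–Oskar: 1/2; Kira–Oskar: 1/2; Gus–Oskar: 1/2; Oskar–Chen: 1/4.
All other pairs contribute 0.
Summing the contributions gives betweenness(Ravi) = 7/4.

7/4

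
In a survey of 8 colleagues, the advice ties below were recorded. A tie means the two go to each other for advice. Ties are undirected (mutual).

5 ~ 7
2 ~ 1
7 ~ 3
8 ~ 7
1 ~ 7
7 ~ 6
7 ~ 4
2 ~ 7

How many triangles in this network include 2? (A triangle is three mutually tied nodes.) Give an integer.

2's neighbors: 1 and 7.
Neighbor pairs that are themselves tied: 2–1–7. Each forms one triangle with 2, for 1 in total.

1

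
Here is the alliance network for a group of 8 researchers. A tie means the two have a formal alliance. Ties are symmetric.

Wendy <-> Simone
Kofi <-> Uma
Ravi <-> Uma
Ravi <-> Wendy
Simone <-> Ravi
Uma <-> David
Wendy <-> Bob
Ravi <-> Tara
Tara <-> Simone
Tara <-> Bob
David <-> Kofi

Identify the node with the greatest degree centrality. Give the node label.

Ravi

Degrees — Bob:2, David:2, Kofi:2, Ravi:4, Simone:3, Tara:3, Uma:3, Wendy:3.
The maximum is 4, attained only by Ravi.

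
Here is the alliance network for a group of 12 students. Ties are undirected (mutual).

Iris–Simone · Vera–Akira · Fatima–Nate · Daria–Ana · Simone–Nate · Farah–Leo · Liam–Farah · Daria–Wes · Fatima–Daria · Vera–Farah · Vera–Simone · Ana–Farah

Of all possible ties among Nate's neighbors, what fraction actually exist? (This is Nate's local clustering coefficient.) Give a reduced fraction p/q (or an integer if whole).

Nate's neighbors: Fatima and Simone (k = 2).
Possible neighbor pairs: C(2,2) = 1. Edges among them: none → e = 0.
Clustering(Nate) = 0/1.

0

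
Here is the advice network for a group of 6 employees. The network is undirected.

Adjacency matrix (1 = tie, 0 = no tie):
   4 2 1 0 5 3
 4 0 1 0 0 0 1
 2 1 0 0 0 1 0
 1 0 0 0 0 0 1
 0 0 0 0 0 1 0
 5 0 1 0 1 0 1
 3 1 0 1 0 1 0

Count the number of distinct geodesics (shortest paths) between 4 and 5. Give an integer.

The shortest distance is 2. The length-2 paths are: 4–2–5; 4–3–5.
That gives 2 distinct shortest paths.

2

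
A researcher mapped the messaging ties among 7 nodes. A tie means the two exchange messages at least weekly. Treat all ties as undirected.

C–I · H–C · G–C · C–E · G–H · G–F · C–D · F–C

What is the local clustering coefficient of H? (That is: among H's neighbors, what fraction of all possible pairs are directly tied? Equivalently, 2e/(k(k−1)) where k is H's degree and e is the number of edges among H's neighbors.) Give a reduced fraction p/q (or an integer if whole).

H's neighbors: C and G (k = 2).
Possible neighbor pairs: C(2,2) = 1. Edges among them: C–G → e = 1.
Clustering(H) = 1/1.

1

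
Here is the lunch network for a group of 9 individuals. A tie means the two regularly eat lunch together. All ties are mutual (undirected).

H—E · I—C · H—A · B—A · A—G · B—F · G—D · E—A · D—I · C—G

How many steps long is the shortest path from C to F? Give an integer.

One shortest route is C – G – A – B – F, which uses 4 edges, and at distance 3 from C we only reach {B, E, H}, which does not include F. So d(C,F) = 4.

4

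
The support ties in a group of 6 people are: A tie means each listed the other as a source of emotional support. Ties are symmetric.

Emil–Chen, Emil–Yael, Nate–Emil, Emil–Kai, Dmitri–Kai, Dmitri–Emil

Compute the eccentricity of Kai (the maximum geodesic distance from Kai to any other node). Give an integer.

Distances from Kai: Chen:2, Dmitri:1, Emil:1, Nate:2, Yael:2.
The largest is 2 (to Yael, Chen, and Nate), so the eccentricity of Kai is 2.

2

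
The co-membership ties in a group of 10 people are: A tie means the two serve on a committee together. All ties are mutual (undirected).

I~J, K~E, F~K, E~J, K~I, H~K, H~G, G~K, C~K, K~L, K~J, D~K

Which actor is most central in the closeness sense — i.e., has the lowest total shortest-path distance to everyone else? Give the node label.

K

Farness (sum of distances to all others) for each node — C:17, D:17, E:16, F:17, G:16, H:16, I:16, J:15, K:9, L:17.
The smallest farness is 9, for K, so K has the highest closeness.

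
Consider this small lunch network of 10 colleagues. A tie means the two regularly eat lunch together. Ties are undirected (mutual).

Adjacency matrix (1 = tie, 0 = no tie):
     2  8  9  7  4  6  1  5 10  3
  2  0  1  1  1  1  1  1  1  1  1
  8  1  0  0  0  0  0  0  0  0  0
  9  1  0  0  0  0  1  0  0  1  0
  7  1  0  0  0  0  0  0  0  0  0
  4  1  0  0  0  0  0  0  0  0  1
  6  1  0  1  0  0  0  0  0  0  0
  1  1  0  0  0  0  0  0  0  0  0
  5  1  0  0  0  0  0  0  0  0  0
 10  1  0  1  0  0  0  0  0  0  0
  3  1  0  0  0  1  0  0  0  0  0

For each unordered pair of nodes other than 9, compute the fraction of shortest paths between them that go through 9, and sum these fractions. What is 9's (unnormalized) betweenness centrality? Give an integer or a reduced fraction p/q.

1/2

Pairs whose geodesics pass through 9 — 6–10: 1/2.
All other pairs contribute 0.
Summing the contributions gives betweenness(9) = 1/2.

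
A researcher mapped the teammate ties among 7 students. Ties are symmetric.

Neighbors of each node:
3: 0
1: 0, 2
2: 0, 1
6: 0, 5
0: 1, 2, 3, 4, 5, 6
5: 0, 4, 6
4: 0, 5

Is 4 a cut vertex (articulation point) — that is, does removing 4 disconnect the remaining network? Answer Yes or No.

No

Even without 4, every remaining node can still reach every other (the residual graph is connected), so 4 is not a cut vertex.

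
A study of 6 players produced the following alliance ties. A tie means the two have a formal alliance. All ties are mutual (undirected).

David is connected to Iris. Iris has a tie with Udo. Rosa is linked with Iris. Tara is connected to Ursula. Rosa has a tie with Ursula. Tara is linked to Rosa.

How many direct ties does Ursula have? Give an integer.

2

Ursula is directly tied to Rosa and Tara. That is 2 neighbors, so the degree of Ursula is 2.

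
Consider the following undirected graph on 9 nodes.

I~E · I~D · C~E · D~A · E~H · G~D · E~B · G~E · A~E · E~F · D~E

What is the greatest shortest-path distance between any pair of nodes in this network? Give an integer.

Eccentricity of each node (its greatest distance to any other): A:2, B:2, C:2, D:2, E:1, F:2, G:2, H:2, I:2.
The maximum eccentricity is 2, realized for instance by the pair C–I via C – E – I. So the diameter is 2.

2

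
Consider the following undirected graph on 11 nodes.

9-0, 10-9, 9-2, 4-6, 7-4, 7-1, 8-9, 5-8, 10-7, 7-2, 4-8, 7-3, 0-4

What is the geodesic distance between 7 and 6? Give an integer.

2

One shortest route is 7 – 4 – 6, which uses 2 edges, and 7 and 6 are not directly tied, so nothing shorter exists. So d(7,6) = 2.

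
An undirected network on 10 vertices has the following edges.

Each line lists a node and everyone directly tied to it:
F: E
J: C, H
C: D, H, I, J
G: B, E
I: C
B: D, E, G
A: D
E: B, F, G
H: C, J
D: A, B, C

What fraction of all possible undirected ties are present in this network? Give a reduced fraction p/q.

There are 11 edges and 10 nodes, so the maximum possible is C(10,2) = 45.
Density = 11/45.

11/45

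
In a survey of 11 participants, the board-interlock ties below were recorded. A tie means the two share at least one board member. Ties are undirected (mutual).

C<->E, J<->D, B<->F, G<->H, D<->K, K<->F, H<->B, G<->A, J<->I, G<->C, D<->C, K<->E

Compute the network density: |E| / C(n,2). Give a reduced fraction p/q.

12/55

There are 12 edges and 11 nodes, so the maximum possible is C(11,2) = 55.
Density = 12/55.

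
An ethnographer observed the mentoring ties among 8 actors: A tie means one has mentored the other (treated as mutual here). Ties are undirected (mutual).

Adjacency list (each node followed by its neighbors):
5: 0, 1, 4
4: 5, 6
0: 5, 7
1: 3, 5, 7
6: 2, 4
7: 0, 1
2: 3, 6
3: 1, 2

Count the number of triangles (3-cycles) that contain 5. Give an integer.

0

5's neighbors are 0, 1, and 4, but none of them are tied to each other, so no triangle contains 5.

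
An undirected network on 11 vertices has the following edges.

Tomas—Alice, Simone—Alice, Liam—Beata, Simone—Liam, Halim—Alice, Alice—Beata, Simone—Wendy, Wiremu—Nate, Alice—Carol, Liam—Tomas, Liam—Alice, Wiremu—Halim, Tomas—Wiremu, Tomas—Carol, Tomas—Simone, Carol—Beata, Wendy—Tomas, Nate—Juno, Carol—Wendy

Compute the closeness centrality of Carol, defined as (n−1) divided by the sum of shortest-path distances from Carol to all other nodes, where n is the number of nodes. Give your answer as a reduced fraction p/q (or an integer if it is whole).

10/19

Distances from Carol: Alice:1, Beata:1, Halim:2, Juno:4, Liam:2, Nate:3, Simone:2, Tomas:1, Wendy:1, Wiremu:2. Sum = 19.
n = 11, so closeness = 10/19.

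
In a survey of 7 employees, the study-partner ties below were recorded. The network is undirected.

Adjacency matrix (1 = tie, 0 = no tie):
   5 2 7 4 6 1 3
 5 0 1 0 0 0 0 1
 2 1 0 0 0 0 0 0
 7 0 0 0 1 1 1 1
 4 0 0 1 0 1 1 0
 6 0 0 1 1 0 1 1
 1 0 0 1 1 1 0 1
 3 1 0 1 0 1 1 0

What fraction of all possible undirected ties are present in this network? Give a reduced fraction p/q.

There are 11 edges and 7 nodes, so the maximum possible is C(7,2) = 21.
Density = 11/21.

11/21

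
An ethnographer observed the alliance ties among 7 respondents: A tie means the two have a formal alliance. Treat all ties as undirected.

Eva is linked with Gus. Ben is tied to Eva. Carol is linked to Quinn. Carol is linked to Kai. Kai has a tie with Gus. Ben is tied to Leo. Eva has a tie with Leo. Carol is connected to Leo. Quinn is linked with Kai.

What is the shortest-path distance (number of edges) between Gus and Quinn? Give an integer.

One shortest route is Gus – Kai – Quinn, which uses 2 edges, and Gus and Quinn are not directly tied, so nothing shorter exists. So d(Gus,Quinn) = 2.

2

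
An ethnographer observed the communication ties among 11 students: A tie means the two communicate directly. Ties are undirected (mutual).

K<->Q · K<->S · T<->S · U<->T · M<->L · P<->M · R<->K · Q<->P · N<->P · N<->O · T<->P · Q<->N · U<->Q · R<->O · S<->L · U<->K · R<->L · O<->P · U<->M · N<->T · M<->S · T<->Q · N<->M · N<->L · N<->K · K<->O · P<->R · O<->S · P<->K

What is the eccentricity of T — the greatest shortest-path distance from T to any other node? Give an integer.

Distances from T: K:2, L:2, M:2, N:1, O:2, P:1, Q:1, R:2, S:1, U:1.
The largest is 2 (to K, M, L, O, and R), so the eccentricity of T is 2.

2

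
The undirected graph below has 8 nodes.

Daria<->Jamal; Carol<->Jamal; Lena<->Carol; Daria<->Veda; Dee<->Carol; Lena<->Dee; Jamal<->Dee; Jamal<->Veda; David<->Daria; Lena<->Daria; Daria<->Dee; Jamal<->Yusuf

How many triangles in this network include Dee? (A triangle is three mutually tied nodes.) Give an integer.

Dee's neighbors: Carol, Daria, Jamal, and Lena.
Neighbor pairs that are themselves tied: Dee–Carol–Jamal; Dee–Carol–Lena; Dee–Daria–Jamal; Dee–Daria–Lena. Each forms one triangle with Dee, for 4 in total.

4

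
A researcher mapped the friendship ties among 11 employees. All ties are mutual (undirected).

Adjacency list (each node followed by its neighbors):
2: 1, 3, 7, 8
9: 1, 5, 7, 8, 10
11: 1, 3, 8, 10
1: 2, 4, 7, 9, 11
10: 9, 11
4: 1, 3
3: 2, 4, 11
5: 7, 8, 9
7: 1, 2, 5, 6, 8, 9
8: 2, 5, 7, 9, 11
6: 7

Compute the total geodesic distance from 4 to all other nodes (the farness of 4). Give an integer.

22

Distances from 4: 1:1, 2:2, 3:1, 5:3, 6:3, 7:2, 8:3, 9:2, 10:3, 11:2.
Sum = 1 + 2 + 1 + 3 + 3 + 2 + 3 + 2 + 3 + 2 = 22.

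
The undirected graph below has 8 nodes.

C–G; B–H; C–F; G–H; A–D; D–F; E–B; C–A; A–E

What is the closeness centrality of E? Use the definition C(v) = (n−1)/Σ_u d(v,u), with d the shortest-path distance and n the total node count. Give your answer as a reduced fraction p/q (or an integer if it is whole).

Distances from E: A:1, B:1, C:2, D:2, F:3, G:3, H:2. Sum = 14.
n = 8, so closeness = 7/14 = 1/2.

1/2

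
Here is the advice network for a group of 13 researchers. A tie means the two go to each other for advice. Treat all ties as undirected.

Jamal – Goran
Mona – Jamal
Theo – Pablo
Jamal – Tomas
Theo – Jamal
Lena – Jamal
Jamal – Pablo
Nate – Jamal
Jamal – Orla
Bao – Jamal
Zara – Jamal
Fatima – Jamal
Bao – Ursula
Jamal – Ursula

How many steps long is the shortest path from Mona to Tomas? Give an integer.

One shortest route is Mona – Jamal – Tomas, which uses 2 edges, and Mona and Tomas are not directly tied, so nothing shorter exists. So d(Mona,Tomas) = 2.

2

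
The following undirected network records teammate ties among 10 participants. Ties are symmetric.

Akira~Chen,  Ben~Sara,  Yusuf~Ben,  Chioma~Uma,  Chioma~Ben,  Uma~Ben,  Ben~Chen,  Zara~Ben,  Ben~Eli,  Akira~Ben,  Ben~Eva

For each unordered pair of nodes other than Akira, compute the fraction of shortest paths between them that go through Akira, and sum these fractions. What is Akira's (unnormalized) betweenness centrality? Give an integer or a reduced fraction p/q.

No shortest path between any pair of other nodes passes through Akira.
Summing the contributions gives betweenness(Akira) = 0.

0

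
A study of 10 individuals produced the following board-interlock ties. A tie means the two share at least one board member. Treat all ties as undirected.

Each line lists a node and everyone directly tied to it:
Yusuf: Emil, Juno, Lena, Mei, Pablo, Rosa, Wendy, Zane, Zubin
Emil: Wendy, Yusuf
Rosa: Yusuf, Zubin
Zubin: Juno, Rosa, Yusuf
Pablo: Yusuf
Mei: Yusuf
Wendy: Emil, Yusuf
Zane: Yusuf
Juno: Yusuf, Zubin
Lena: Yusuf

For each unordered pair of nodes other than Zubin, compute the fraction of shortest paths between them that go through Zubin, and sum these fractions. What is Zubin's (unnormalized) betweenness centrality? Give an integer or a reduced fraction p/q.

1/2

Pairs whose geodesics pass through Zubin — Juno–Rosa: 1/2.
All other pairs contribute 0.
Summing the contributions gives betweenness(Zubin) = 1/2.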